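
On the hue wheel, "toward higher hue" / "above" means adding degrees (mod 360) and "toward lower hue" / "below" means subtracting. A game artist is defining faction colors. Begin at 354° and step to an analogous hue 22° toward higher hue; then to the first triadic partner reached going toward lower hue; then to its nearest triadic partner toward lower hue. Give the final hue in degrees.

136°

analog 22° ↑ +22°: 354 + 22 = 376 → 376 − 360 = 16°
triadic ↓ −120°: 16 − 120 = -104 → -104 + 360 = 256°
triadic ↓ −120°: 256 − 120 = 136°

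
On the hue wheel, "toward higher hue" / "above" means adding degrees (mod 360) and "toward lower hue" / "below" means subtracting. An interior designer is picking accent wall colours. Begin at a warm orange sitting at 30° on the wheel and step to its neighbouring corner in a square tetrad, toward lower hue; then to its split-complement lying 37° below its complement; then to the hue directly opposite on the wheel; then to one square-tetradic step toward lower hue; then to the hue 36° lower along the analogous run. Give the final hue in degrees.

137°

square ↓ −90°: 30 − 90 = -60 → -60 + 360 = 300°
split-comp 37° ↓ +143°: 300 + 143 = 443 → 443 − 360 = 83°
complement +180°: 83 + 180 = 263°
square ↓ −90°: 263 − 90 = 173°
analog 36° ↓ −36°: 173 − 36 = 137°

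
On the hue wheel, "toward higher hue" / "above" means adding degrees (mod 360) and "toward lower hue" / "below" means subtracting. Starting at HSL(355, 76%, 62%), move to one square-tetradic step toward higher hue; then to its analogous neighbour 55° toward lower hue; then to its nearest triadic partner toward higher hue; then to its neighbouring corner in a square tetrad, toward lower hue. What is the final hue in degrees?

60°

+90° (square ↑): 355 + 90 = 445 → 445 − 360 = 85°
−55° (analog 55° ↓): 85 − 55 = 30°
+120° (triadic ↑): 30 + 120 = 150°
−90° (square ↓): 150 − 90 = 60°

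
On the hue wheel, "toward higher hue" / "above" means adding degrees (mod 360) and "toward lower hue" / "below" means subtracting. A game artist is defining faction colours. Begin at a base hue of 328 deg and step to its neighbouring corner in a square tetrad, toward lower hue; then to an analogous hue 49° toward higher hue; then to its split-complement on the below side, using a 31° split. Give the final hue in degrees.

328 − 90 = 238°   (square ↓)
238 + 49 = 287°   (analog 49° ↑)
287 + 149 = 436 → 436 − 360 = 76°   (split-comp 31° ↓)

76°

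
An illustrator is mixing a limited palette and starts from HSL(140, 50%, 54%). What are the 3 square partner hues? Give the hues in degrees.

230°, 320°, 50°

A square tetradic scheme places four hues every 90°.
140 + 90 = 230°
140 + 180 = 320°
140 + 270 = 410 → 410 − 360 = 50°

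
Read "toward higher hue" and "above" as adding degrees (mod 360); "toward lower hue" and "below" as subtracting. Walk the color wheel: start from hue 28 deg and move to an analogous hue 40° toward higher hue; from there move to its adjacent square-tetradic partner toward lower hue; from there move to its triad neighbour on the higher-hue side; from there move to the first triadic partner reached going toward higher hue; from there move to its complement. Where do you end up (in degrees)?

28 + 40 = 68°   (analog 40° ↑)
68 − 90 = -22 → -22 + 360 = 338°   (square ↓)
338 + 120 = 458 → 458 − 360 = 98°   (triadic ↑)
98 + 120 = 218°   (triadic ↑)
218 + 180 = 398 → 398 − 360 = 38°   (complement)

38°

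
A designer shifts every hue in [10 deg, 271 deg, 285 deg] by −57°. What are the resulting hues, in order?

10 − 57 = -47 → -47 + 360 = 313°
271 − 57 = 214°
285 − 57 = 228°

313°, 214°, 228°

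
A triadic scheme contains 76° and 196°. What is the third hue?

A triad spaces three hues 120° apart.
The full set is {76°, 196°, 316°}.

316°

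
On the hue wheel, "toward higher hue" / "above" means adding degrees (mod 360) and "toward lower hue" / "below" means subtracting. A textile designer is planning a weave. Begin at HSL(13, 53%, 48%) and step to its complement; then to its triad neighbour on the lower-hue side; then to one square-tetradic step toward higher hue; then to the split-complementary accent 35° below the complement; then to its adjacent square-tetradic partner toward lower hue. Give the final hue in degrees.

complement +180°: 13 + 180 = 193°
triadic ↓ −120°: 193 − 120 = 73°
square ↑ +90°: 73 + 90 = 163°
split-comp 35° ↓ +145°: 163 + 145 = 308°
square ↓ −90°: 308 − 90 = 218°

218°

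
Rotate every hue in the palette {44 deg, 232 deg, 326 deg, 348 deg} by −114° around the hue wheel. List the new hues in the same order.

290°, 118°, 212°, 234°

44 − 114 = -70 → -70 + 360 = 290°
232 − 114 = 118°
326 − 114 = 212°
348 − 114 = 234°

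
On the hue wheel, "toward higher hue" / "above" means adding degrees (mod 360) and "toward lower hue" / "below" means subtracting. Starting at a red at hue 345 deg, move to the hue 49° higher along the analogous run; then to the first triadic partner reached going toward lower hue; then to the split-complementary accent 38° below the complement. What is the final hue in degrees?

56°

+49° (analog 49° ↑): 345 + 49 = 394 → 394 − 360 = 34°
−120° (triadic ↓): 34 − 120 = -86 → -86 + 360 = 274°
+142° (split-comp 38° ↓): 274 + 142 = 416 → 416 − 360 = 56°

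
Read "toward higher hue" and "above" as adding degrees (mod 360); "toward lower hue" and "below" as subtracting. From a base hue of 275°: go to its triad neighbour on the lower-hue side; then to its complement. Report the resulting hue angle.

−120° (triadic ↓): 275 − 120 = 155°
+180° (complement): 155 + 180 = 335°

335°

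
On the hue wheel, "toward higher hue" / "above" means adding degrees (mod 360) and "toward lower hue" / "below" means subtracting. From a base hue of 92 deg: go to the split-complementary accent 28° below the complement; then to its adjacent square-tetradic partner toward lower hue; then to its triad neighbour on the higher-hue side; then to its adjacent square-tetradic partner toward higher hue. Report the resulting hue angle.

4°

+152° (split-comp 28° ↓): 92 + 152 = 244°
−90° (square ↓): 244 − 90 = 154°
+120° (triadic ↑): 154 + 120 = 274°
+90° (square ↑): 274 + 90 = 364 → 364 − 360 = 4°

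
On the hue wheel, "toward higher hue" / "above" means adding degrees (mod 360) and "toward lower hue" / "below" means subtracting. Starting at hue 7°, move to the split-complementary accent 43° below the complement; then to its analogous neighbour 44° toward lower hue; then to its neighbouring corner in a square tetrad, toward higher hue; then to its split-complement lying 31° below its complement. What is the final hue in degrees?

+137° (split-comp 43° ↓): 7 + 137 = 144°
−44° (analog 44° ↓): 144 − 44 = 100°
+90° (square ↑): 100 + 90 = 190°
+149° (split-comp 31° ↓): 190 + 149 = 339°

339°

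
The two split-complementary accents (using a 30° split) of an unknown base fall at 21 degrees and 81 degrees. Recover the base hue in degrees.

231°

The accents sit 30° either side of the complement, so the complement is their short-arc midpoint on the wheel.
Short-arc midpoint of 21° and 81°: 51°.
Base is 180° from the complement: 51 − 180 = -129 → -129 + 360 = 231°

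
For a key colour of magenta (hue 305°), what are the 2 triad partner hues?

65° and 185°

A triad places three hues 120° apart.
305 + 120 = 425 → 425 − 360 = 65°
305 + 240 = 545 → 545 − 360 = 185°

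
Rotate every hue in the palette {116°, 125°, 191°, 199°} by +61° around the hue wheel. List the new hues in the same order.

177°, 186°, 252°, 260°

116 + 61 = 177°
125 + 61 = 186°
191 + 61 = 252°
199 + 61 = 260°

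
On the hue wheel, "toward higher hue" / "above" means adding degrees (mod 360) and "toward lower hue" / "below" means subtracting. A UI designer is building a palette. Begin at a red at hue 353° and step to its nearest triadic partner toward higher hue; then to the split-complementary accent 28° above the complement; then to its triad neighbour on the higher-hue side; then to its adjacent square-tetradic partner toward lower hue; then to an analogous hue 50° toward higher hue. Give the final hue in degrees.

41°

triadic ↑ +120°: 353 + 120 = 473 → 473 − 360 = 113°
split-comp 28° ↑ +208°: 113 + 208 = 321°
triadic ↑ +120°: 321 + 120 = 441 → 441 − 360 = 81°
square ↓ −90°: 81 − 90 = -9 → -9 + 360 = 351°
analog 50° ↑ +50°: 351 + 50 = 401 → 401 − 360 = 41°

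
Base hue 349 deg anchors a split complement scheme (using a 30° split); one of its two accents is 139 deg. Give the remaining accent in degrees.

199°

Split-complementary hues sit 30° either side of the complement.
Complement of the base 349°: 349 + 180 = 529 → 529 − 360 = 169°
The given accent 139° is 30° one side of 169°; the other accent sits 30° the other side: 169 + 30 = 199°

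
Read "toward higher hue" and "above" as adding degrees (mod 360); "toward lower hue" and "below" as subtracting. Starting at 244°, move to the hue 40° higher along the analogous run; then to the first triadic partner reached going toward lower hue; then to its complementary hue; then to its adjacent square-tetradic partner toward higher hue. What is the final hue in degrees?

+40° (analog 40° ↑): 244 + 40 = 284°
−120° (triadic ↓): 284 − 120 = 164°
+180° (complement): 164 + 180 = 344°
+90° (square ↑): 344 + 90 = 434 → 434 − 360 = 74°

74°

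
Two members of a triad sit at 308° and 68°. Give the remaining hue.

188°

A triad spaces three hues 120° apart.
The full set is {68°, 188°, 308°}.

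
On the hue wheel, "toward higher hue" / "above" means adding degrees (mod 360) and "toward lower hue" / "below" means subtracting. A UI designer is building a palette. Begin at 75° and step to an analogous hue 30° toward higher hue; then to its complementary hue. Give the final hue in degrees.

285°

75 + 30 = 105°   (analog 30° ↑)
105 + 180 = 285°   (complement)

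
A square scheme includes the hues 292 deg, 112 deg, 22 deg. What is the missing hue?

A square tetradic scheme places four hues every 90°.
The full set through 22° is {22°, 112°, 202°, 292°}.
Given {22°, 112°, 292°}, the missing hue is 202°.

202°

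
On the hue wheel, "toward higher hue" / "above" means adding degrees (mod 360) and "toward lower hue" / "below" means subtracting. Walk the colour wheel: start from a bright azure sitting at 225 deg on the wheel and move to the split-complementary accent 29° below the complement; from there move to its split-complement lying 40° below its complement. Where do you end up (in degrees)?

+151° (split-comp 29° ↓): 225 + 151 = 376 → 376 − 360 = 16°
+140° (split-comp 40° ↓): 16 + 140 = 156°

156°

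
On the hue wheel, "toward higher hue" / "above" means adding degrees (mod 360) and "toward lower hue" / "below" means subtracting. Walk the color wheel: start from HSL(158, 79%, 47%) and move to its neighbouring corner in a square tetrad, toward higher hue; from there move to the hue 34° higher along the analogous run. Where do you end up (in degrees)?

282°

square ↑ +90°: 158 + 90 = 248°
analog 34° ↑ +34°: 248 + 34 = 282°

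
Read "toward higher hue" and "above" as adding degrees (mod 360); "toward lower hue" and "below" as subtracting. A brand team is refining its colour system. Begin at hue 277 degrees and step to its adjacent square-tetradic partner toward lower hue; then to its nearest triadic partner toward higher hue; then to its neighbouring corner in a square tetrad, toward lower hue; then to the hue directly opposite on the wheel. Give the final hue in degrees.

square ↓ −90°: 277 − 90 = 187°
triadic ↑ +120°: 187 + 120 = 307°
square ↓ −90°: 307 − 90 = 217°
complement +180°: 217 + 180 = 397 → 397 − 360 = 37°

37°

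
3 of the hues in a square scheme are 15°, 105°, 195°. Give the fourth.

A square tetradic scheme places four hues every 90°.
The full set through 15° is {15°, 105°, 195°, 285°}.
Given {15°, 105°, 195°}, the missing hue is 285°.

285°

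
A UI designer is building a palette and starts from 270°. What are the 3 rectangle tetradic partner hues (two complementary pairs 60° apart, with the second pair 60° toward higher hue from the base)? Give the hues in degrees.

330°, 90° and 150°

A rectangular tetradic uses two complementary pairs 60° apart: offsets 0°, 60°, 180°, 240°.
270 + 60 = 330°
270 + 180 = 450 → 450 − 360 = 90°
270 + 240 = 510 → 510 − 360 = 150°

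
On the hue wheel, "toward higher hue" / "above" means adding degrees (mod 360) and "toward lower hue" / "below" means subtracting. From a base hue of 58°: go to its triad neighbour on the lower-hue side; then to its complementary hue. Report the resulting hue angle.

triadic ↓ −120°: 58 − 120 = -62 → -62 + 360 = 298°
complement +180°: 298 + 180 = 478 → 478 − 360 = 118°

118°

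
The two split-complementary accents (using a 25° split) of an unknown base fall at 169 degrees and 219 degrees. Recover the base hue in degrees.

The accents sit 25° either side of the complement, so the complement is their short-arc midpoint on the wheel.
Short-arc midpoint of 169° and 219°: 194°.
Base is 180° from the complement: 194 − 180 = 14°

14°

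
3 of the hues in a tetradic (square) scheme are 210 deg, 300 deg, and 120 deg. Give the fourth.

30°

A square tetradic scheme places four hues every 90°.
The full set through 120° is {30°, 120°, 210°, 300°}.
Given {120°, 210°, 300°}, the missing hue is 30°.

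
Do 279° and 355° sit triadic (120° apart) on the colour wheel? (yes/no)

no

Angular distance: |279 − 355| = 76 = 76°.
Triadic (120° apart) requires 120°.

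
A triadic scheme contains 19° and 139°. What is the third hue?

A triad spaces three hues 120° apart.
The full set is {19°, 139°, 259°}.

259°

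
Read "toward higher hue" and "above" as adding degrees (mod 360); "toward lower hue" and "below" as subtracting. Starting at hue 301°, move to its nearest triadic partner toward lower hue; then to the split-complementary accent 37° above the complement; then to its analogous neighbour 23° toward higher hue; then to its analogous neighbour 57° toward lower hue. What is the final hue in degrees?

301 − 120 = 181°   (triadic ↓)
181 + 217 = 398 → 398 − 360 = 38°   (split-comp 37° ↑)
38 + 23 = 61°   (analog 23° ↑)
61 − 57 = 4°   (analog 57° ↓)

4°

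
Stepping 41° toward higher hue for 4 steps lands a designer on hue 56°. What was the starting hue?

4 steps of 41° (toward higher hue) give a net shift of +164°.
Start = end − shift: 56 − 164 = -108 → -108 + 360 = 252°

252°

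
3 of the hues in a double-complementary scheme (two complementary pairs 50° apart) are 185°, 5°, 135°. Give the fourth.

315°

A rectangular tetradic uses two complementary pairs 50° apart: offsets 0°, 50°, 180°, 230°.
Among {5°, 135°, 185°}, 5° and 185° are a 180° pair.
The remaining hue 135° needs its own complement: 135 + 180 = 315°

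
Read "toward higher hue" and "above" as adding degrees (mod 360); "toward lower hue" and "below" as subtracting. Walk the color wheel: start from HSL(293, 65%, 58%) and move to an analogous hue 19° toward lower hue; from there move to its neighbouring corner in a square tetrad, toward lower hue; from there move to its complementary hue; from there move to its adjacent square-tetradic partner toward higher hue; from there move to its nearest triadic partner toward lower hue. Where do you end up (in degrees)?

334°

293 − 19 = 274°   (analog 19° ↓)
274 − 90 = 184°   (square ↓)
184 + 180 = 364 → 364 − 360 = 4°   (complement)
4 + 90 = 94°   (square ↑)
94 − 120 = -26 → -26 + 360 = 334°   (triadic ↓)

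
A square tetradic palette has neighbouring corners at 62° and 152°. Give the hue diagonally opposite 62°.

242°

A square tetradic scheme places four hues 90° apart; opposite corners are 180° apart.
62 + 180 = 242°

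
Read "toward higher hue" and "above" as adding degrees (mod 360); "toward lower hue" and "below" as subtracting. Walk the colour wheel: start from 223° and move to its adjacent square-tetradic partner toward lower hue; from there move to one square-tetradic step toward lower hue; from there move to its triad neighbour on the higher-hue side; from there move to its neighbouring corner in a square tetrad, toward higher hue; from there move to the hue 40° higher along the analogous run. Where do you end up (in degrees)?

293°

square ↓ −90°: 223 − 90 = 133°
square ↓ −90°: 133 − 90 = 43°
triadic ↑ +120°: 43 + 120 = 163°
square ↑ +90°: 163 + 90 = 253°
analog 40° ↑ +40°: 253 + 40 = 293°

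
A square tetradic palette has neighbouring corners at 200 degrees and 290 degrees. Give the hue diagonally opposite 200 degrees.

A square tetradic scheme places four hues 90° apart; opposite corners are 180° apart.
200 + 180 = 380 → 380 − 360 = 20°

20°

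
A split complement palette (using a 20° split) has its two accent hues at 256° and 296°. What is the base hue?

96°

The accents sit 20° either side of the complement, so the complement is their short-arc midpoint on the wheel.
Short-arc midpoint of 256° and 296°: 276°.
Base is 180° from the complement: 276 − 180 = 96°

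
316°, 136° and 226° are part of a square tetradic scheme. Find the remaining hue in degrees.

A square tetradic scheme places four hues every 90°.
The full set through 136° is {46°, 136°, 226°, 316°}.
Given {136°, 226°, 316°}, the missing hue is 46°.

46°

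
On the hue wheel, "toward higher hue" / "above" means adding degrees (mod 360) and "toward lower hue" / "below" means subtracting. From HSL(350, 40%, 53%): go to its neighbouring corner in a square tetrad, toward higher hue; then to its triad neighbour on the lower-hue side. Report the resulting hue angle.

320°

350 + 90 = 440 → 440 − 360 = 80°   (square ↑)
80 − 120 = -40 → -40 + 360 = 320°   (triadic ↓)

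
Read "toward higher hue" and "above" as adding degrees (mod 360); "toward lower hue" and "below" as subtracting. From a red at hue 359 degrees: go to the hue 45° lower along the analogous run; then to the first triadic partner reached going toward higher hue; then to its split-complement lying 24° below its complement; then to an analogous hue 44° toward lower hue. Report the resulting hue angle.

−45° (analog 45° ↓): 359 − 45 = 314°
+120° (triadic ↑): 314 + 120 = 434 → 434 − 360 = 74°
+156° (split-comp 24° ↓): 74 + 156 = 230°
−44° (analog 44° ↓): 230 − 44 = 186°

186°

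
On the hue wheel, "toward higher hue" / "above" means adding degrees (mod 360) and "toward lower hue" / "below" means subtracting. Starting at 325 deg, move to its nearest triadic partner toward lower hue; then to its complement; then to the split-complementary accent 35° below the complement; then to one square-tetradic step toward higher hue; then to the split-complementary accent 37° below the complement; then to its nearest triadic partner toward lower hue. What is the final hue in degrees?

283°

325 − 120 = 205°   (triadic ↓)
205 + 180 = 385 → 385 − 360 = 25°   (complement)
25 + 145 = 170°   (split-comp 35° ↓)
170 + 90 = 260°   (square ↑)
260 + 143 = 403 → 403 − 360 = 43°   (split-comp 37° ↓)
43 − 120 = -77 → -77 + 360 = 283°   (triadic ↓)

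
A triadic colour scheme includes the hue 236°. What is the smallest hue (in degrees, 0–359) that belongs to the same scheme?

A triad places three hues 120° apart.
The full set through 236° is {116°, 236°, 356°}.

116°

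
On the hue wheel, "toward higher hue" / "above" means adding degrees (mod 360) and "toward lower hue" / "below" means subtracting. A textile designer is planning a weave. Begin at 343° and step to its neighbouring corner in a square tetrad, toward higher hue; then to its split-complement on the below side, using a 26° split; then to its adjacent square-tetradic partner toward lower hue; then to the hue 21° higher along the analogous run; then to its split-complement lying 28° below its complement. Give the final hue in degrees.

343 + 90 = 433 → 433 − 360 = 73°   (square ↑)
73 + 154 = 227°   (split-comp 26° ↓)
227 − 90 = 137°   (square ↓)
137 + 21 = 158°   (analog 21° ↑)
158 + 152 = 310°   (split-comp 28° ↓)

310°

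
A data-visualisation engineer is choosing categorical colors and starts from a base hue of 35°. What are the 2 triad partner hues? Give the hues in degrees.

A triad places three hues 120° apart.
35 + 120 = 155°
35 + 240 = 275°

155° and 275°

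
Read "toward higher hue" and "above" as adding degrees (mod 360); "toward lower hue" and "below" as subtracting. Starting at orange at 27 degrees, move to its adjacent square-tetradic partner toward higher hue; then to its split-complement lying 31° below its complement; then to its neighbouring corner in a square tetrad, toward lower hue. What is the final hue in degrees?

176°

27 + 90 = 117°   (square ↑)
117 + 149 = 266°   (split-comp 31° ↓)
266 − 90 = 176°   (square ↓)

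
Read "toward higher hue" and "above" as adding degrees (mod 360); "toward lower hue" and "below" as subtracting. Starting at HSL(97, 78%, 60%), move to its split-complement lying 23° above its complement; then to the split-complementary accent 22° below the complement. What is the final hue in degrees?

98°

split-comp 23° ↑ +203°: 97 + 203 = 300°
split-comp 22° ↓ +158°: 300 + 158 = 458 → 458 − 360 = 98°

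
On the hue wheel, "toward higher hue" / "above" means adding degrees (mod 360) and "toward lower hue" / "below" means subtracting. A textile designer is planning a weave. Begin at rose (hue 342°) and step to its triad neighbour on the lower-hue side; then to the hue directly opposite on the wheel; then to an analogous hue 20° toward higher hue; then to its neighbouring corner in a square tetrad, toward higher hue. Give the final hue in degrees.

152°

−120° (triadic ↓): 342 − 120 = 222°
+180° (complement): 222 + 180 = 402 → 402 − 360 = 42°
+20° (analog 20° ↑): 42 + 20 = 62°
+90° (square ↑): 62 + 90 = 152°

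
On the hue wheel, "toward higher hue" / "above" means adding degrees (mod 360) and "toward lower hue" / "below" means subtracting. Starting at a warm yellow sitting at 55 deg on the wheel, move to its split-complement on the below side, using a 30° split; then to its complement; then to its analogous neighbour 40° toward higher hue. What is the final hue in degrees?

65°

55 + 150 = 205°   (split-comp 30° ↓)
205 + 180 = 385 → 385 − 360 = 25°   (complement)
25 + 40 = 65°   (analog 40° ↑)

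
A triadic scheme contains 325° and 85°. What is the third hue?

A triad spaces three hues 120° apart.
The full set is {85°, 205°, 325°}.

205°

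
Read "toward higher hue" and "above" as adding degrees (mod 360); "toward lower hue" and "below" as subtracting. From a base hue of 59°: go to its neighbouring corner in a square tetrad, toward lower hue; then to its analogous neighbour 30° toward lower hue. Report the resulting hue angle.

299°

−90° (square ↓): 59 − 90 = -31 → -31 + 360 = 329°
−30° (analog 30° ↓): 329 − 30 = 299°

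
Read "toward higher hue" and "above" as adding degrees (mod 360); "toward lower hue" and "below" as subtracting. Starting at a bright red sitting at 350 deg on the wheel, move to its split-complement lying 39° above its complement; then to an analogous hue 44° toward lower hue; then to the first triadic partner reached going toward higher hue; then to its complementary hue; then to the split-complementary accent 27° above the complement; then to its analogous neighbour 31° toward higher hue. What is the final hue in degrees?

+219° (split-comp 39° ↑): 350 + 219 = 569 → 569 − 360 = 209°
−44° (analog 44° ↓): 209 − 44 = 165°
+120° (triadic ↑): 165 + 120 = 285°
+180° (complement): 285 + 180 = 465 → 465 − 360 = 105°
+207° (split-comp 27° ↑): 105 + 207 = 312°
+31° (analog 31° ↑): 312 + 31 = 343°

343°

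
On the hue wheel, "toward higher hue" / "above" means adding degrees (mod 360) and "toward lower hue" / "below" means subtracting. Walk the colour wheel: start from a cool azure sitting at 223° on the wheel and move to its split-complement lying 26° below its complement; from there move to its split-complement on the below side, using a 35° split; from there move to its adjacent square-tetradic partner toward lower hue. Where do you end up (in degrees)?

split-comp 26° ↓ +154°: 223 + 154 = 377 → 377 − 360 = 17°
split-comp 35° ↓ +145°: 17 + 145 = 162°
square ↓ −90°: 162 − 90 = 72°

72°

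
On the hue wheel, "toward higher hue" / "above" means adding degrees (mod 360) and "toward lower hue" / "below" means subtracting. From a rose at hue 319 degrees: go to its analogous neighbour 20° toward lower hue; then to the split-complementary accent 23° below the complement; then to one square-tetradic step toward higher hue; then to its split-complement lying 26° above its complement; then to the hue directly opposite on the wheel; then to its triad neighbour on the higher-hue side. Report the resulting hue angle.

332°

319 − 20 = 299°   (analog 20° ↓)
299 + 157 = 456 → 456 − 360 = 96°   (split-comp 23° ↓)
96 + 90 = 186°   (square ↑)
186 + 206 = 392 → 392 − 360 = 32°   (split-comp 26° ↑)
32 + 180 = 212°   (complement)
212 + 120 = 332°   (triadic ↑)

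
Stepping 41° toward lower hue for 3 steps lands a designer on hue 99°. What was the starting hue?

3 steps of 41° (toward lower hue) give a net shift of −123°.
Start = end − shift: 99 + 123 = 222°

222°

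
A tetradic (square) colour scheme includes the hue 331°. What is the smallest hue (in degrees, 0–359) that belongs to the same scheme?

61°

A square tetradic scheme places four hues every 90°.
The full set through 331° is {61°, 151°, 241°, 331°}.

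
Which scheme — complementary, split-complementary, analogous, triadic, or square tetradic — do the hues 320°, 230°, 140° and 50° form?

Sort the hues: 50°, 140°, 230°, 320°.
Successive gaps around the wheel: 90°, 90°, 90°, 90°.
Four hues every 90° form a square tetradic scheme.

square tetradic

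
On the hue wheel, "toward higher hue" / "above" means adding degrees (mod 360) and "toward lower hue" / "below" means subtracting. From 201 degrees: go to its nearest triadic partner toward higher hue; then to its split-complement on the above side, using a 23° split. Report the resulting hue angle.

201 + 120 = 321°   (triadic ↑)
321 + 203 = 524 → 524 − 360 = 164°   (split-comp 23° ↑)

164°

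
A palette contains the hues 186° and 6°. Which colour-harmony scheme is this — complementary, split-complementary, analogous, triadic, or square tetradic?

complementary

Sort the hues: 6°, 186°.
Successive gaps around the wheel: 180°, 180°.
Two hues 180° apart are complementary.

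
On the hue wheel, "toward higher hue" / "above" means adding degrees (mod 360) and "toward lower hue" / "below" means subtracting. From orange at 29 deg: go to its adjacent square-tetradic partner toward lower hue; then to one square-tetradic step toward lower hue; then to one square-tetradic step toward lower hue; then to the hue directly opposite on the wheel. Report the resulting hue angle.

299°

−90° (square ↓): 29 − 90 = -61 → -61 + 360 = 299°
−90° (square ↓): 299 − 90 = 209°
−90° (square ↓): 209 − 90 = 119°
+180° (complement): 119 + 180 = 299°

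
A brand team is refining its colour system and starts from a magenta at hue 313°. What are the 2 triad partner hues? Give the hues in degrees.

313 + 120 = 433 → 433 − 360 = 73°
313 + 240 = 553 → 553 − 360 = 193°

73° and 193°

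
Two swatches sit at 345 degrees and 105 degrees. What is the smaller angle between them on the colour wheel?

|345 − 105| = 240.
The shorter arc is 360 − 240 = 120°.

120°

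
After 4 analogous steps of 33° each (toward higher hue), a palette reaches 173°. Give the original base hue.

4 steps of 33° (toward higher hue) give a net shift of +132°.
Start = end − shift: 173 − 132 = 41°

41°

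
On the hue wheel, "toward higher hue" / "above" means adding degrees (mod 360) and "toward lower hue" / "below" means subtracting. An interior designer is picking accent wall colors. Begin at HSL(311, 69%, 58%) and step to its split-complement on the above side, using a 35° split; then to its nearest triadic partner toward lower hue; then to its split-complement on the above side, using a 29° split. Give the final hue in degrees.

split-comp 35° ↑ +215°: 311 + 215 = 526 → 526 − 360 = 166°
triadic ↓ −120°: 166 − 120 = 46°
split-comp 29° ↑ +209°: 46 + 209 = 255°

255°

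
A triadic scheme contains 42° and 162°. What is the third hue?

A triad spaces three hues 120° apart.
The full set is {42°, 162°, 282°}.

282°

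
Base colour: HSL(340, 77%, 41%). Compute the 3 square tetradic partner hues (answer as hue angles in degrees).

A square tetradic scheme places four hues every 90°.
340 + 90 = 430 → 430 − 360 = 70°
340 + 180 = 520 → 520 − 360 = 160°
340 + 270 = 610 → 610 − 360 = 250°

70°, 160°, 250°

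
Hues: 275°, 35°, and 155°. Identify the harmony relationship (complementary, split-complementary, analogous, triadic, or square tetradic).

triadic

Sort the hues: 35°, 155°, 275°.
Successive gaps around the wheel: 120°, 120°, 120°.
Three hues equally spaced 120° apart form a triad.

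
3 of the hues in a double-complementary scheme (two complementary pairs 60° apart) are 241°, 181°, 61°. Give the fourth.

1°

A rectangular tetradic uses two complementary pairs 60° apart: offsets 0°, 60°, 180°, 240°.
Among {61°, 181°, 241°}, 241° and 61° are a 180° pair.
The remaining hue 181° needs its own complement: 181 + 180 = 361 → 361 − 360 = 1°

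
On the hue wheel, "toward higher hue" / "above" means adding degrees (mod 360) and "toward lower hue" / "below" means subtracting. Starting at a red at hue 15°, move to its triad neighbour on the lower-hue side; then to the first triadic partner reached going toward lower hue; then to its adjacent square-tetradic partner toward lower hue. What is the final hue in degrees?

15 − 120 = -105 → -105 + 360 = 255°   (triadic ↓)
255 − 120 = 135°   (triadic ↓)
135 − 90 = 45°   (square ↓)

45°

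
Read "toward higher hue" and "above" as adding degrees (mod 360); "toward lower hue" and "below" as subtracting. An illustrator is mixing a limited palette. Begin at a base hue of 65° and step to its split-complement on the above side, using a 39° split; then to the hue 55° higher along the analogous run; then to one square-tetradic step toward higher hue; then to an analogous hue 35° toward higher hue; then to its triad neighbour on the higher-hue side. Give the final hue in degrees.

224°

65 + 219 = 284°   (split-comp 39° ↑)
284 + 55 = 339°   (analog 55° ↑)
339 + 90 = 429 → 429 − 360 = 69°   (square ↑)
69 + 35 = 104°   (analog 35° ↑)
104 + 120 = 224°   (triadic ↑)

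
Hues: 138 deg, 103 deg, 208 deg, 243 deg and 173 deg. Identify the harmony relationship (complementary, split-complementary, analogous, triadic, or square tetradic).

analogous

Sort the hues: 103°, 138°, 173°, 208°, 243°.
Successive gaps around the wheel: 35°, 35°, 35°, 35°, 220°.
A run of hues at equal small steps (35°) with one large closing gap is an analogous group.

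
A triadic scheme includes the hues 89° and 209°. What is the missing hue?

329°

A triad places three hues 120° apart.
The full set through 89° is {89°, 209°, 329°}.
Given {89°, 209°}, the missing hue is 329°.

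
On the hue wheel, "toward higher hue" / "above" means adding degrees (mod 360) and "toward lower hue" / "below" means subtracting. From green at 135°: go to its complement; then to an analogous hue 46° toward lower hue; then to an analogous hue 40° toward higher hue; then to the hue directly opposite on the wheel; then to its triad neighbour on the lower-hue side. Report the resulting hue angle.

135 + 180 = 315°   (complement)
315 − 46 = 269°   (analog 46° ↓)
269 + 40 = 309°   (analog 40° ↑)
309 + 180 = 489 → 489 − 360 = 129°   (complement)
129 − 120 = 9°   (triadic ↓)

9°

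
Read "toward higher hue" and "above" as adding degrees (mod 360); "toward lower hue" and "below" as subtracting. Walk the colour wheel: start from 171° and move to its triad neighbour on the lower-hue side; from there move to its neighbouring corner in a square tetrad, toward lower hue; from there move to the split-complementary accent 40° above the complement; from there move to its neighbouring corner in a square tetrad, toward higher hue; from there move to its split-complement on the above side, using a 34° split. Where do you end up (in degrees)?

−120° (triadic ↓): 171 − 120 = 51°
−90° (square ↓): 51 − 90 = -39 → -39 + 360 = 321°
+220° (split-comp 40° ↑): 321 + 220 = 541 → 541 − 360 = 181°
+90° (square ↑): 181 + 90 = 271°
+214° (split-comp 34° ↑): 271 + 214 = 485 → 485 − 360 = 125°

125°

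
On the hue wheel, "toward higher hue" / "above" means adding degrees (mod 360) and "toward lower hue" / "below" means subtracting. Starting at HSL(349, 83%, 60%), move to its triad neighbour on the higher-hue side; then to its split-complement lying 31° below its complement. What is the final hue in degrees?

258°

+120° (triadic ↑): 349 + 120 = 469 → 469 − 360 = 109°
+149° (split-comp 31° ↓): 109 + 149 = 258°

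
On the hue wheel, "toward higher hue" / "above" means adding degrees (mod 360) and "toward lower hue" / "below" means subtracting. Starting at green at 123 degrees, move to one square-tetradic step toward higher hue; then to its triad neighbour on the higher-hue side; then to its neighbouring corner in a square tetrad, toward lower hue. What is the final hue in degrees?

243°

123 + 90 = 213°   (square ↑)
213 + 120 = 333°   (triadic ↑)
333 − 90 = 243°   (square ↓)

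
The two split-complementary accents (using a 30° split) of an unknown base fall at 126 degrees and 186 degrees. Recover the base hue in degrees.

336°

The accents sit 30° either side of the complement, so the complement is their short-arc midpoint on the wheel.
Short-arc midpoint of 126° and 186°: 156°.
Base is 180° from the complement: 156 − 180 = -24 → -24 + 360 = 336°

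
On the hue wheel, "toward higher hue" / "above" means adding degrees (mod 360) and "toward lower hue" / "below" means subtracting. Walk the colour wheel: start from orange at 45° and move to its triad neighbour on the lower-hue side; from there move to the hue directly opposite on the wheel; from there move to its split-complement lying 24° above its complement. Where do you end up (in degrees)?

−120° (triadic ↓): 45 − 120 = -75 → -75 + 360 = 285°
+180° (complement): 285 + 180 = 465 → 465 − 360 = 105°
+204° (split-comp 24° ↑): 105 + 204 = 309°

309°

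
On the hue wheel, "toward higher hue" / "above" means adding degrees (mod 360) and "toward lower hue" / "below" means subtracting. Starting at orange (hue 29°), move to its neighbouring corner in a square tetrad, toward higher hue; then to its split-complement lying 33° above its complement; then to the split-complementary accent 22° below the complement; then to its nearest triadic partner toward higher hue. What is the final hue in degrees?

+90° (square ↑): 29 + 90 = 119°
+213° (split-comp 33° ↑): 119 + 213 = 332°
+158° (split-comp 22° ↓): 332 + 158 = 490 → 490 − 360 = 130°
+120° (triadic ↑): 130 + 120 = 250°

250°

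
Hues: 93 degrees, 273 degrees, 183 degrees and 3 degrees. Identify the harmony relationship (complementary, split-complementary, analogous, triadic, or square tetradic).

square tetradic

Sort the hues: 3°, 93°, 183°, 273°.
Successive gaps around the wheel: 90°, 90°, 90°, 90°.
Four hues every 90° form a square tetradic scheme.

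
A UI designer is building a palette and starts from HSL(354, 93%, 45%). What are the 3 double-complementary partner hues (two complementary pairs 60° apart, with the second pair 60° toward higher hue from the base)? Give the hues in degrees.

A rectangular tetradic uses two complementary pairs 60° apart: offsets 0°, 60°, 180°, 240°.
354 + 60 = 414 → 414 − 360 = 54°
354 + 180 = 534 → 534 − 360 = 174°
354 + 240 = 594 → 594 − 360 = 234°

54°, 174° and 234°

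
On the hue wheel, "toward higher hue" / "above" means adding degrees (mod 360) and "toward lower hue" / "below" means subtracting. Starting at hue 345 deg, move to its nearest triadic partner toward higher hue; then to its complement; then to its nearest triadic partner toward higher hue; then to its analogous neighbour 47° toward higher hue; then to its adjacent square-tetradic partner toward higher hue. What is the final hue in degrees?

+120° (triadic ↑): 345 + 120 = 465 → 465 − 360 = 105°
+180° (complement): 105 + 180 = 285°
+120° (triadic ↑): 285 + 120 = 405 → 405 − 360 = 45°
+47° (analog 47° ↑): 45 + 47 = 92°
+90° (square ↑): 92 + 90 = 182°

182°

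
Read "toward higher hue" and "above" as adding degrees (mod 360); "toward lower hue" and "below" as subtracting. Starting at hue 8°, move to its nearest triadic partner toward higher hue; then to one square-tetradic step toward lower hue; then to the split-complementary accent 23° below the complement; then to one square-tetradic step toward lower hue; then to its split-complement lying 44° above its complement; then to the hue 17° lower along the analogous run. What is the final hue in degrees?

312°

+120° (triadic ↑): 8 + 120 = 128°
−90° (square ↓): 128 − 90 = 38°
+157° (split-comp 23° ↓): 38 + 157 = 195°
−90° (square ↓): 195 − 90 = 105°
+224° (split-comp 44° ↑): 105 + 224 = 329°
−17° (analog 17° ↓): 329 − 17 = 312°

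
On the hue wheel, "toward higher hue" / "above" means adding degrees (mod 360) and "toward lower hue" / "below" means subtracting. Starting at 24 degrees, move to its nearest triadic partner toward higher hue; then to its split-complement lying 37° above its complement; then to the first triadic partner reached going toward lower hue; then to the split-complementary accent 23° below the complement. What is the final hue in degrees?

38°

triadic ↑ +120°: 24 + 120 = 144°
split-comp 37° ↑ +217°: 144 + 217 = 361 → 361 − 360 = 1°
triadic ↓ −120°: 1 − 120 = -119 → -119 + 360 = 241°
split-comp 23° ↓ +157°: 241 + 157 = 398 → 398 − 360 = 38°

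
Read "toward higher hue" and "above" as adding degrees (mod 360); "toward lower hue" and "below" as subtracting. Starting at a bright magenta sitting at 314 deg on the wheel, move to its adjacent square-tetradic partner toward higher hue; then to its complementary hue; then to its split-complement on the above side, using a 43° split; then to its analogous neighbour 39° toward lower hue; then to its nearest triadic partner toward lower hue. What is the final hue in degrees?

288°

+90° (square ↑): 314 + 90 = 404 → 404 − 360 = 44°
+180° (complement): 44 + 180 = 224°
+223° (split-comp 43° ↑): 224 + 223 = 447 → 447 − 360 = 87°
−39° (analog 39° ↓): 87 − 39 = 48°
−120° (triadic ↓): 48 − 120 = -72 → -72 + 360 = 288°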